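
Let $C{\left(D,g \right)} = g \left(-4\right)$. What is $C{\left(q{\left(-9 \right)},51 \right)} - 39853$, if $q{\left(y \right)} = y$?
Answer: $-40057$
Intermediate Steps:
$C{\left(D,g \right)} = - 4 g$
$C{\left(q{\left(-9 \right)},51 \right)} - 39853 = \left(-4\right) 51 - 39853 = -204 - 39853 = -40057$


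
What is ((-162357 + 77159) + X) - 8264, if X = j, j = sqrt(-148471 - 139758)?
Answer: -93462 + I*sqrt(288229) ≈ -93462.0 + 536.87*I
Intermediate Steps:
j = I*sqrt(288229) (j = sqrt(-288229) = I*sqrt(288229) ≈ 536.87*I)
X = I*sqrt(288229) ≈ 536.87*I
((-162357 + 77159) + X) - 8264 = ((-162357 + 77159) + I*sqrt(288229)) - 8264 = (-85198 + I*sqrt(288229)) - 8264 = -93462 + I*sqrt(288229)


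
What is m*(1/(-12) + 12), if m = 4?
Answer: 143/3 ≈ 47.667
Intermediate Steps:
m*(1/(-12) + 12) = 4*(1/(-12) + 12) = 4*(-1/12 + 12) = 4*(143/12) = 143/3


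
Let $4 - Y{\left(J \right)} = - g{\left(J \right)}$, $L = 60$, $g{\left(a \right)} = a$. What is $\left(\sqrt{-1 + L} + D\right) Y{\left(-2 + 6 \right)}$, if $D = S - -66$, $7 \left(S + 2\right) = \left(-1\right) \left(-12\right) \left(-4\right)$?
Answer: $\frac{3200}{7} + 8 \sqrt{59} \approx 518.59$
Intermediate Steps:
$S = - \frac{62}{7}$ ($S = -2 + \frac{\left(-1\right) \left(-12\right) \left(-4\right)}{7} = -2 + \frac{12 \left(-4\right)}{7} = -2 + \frac{1}{7} \left(-48\right) = -2 - \frac{48}{7} = - \frac{62}{7} \approx -8.8571$)
$D = \frac{400}{7}$ ($D = - \frac{62}{7} - -66 = - \frac{62}{7} + 66 = \frac{400}{7} \approx 57.143$)
$Y{\left(J \right)} = 4 + J$ ($Y{\left(J \right)} = 4 - - J = 4 + J$)
$\left(\sqrt{-1 + L} + D\right) Y{\left(-2 + 6 \right)} = \left(\sqrt{-1 + 60} + \frac{400}{7}\right) \left(4 + \left(-2 + 6\right)\right) = \left(\sqrt{59} + \frac{400}{7}\right) \left(4 + 4\right) = \left(\frac{400}{7} + \sqrt{59}\right) 8 = \frac{3200}{7} + 8 \sqrt{59}$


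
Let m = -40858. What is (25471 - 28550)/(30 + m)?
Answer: 3079/40828 ≈ 0.075414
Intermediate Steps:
(25471 - 28550)/(30 + m) = (25471 - 28550)/(30 - 40858) = -3079/(-40828) = -3079*(-1/40828) = 3079/40828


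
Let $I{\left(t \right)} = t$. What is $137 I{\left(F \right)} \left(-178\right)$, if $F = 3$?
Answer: $-73158$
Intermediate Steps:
$137 I{\left(F \right)} \left(-178\right) = 137 \cdot 3 \left(-178\right) = 411 \left(-178\right) = -73158$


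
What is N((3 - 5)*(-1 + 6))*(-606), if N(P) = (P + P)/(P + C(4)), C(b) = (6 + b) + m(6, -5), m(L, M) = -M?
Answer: 2424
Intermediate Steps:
C(b) = 11 + b (C(b) = (6 + b) - 1*(-5) = (6 + b) + 5 = 11 + b)
N(P) = 2*P/(15 + P) (N(P) = (P + P)/(P + (11 + 4)) = (2*P)/(P + 15) = (2*P)/(15 + P) = 2*P/(15 + P))
N((3 - 5)*(-1 + 6))*(-606) = (2*((3 - 5)*(-1 + 6))/(15 + (3 - 5)*(-1 + 6)))*(-606) = (2*(-2*5)/(15 - 2*5))*(-606) = (2*(-10)/(15 - 10))*(-606) = (2*(-10)/5)*(-606) = (2*(-10)*(1/5))*(-606) = -4*(-606) = 2424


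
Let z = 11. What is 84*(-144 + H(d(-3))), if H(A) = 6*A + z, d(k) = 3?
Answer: -9660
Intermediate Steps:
H(A) = 11 + 6*A (H(A) = 6*A + 11 = 11 + 6*A)
84*(-144 + H(d(-3))) = 84*(-144 + (11 + 6*3)) = 84*(-144 + (11 + 18)) = 84*(-144 + 29) = 84*(-115) = -9660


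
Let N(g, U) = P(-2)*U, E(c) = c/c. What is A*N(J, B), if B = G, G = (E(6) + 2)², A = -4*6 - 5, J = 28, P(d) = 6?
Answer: -1566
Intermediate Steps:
E(c) = 1
A = -29 (A = -24 - 5 = -29)
G = 9 (G = (1 + 2)² = 3² = 9)
B = 9
N(g, U) = 6*U
A*N(J, B) = -174*9 = -29*54 = -1566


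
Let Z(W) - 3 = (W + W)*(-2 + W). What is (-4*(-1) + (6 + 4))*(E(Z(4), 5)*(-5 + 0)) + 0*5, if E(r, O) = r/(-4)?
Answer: 665/2 ≈ 332.50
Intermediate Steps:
Z(W) = 3 + 2*W*(-2 + W) (Z(W) = 3 + (W + W)*(-2 + W) = 3 + (2*W)*(-2 + W) = 3 + 2*W*(-2 + W))
E(r, O) = -r/4 (E(r, O) = r*(-¼) = -r/4)
(-4*(-1) + (6 + 4))*(E(Z(4), 5)*(-5 + 0)) + 0*5 = (-4*(-1) + (6 + 4))*((-(3 - 4*4 + 2*4²)/4)*(-5 + 0)) + 0*5 = (4 + 10)*(-(3 - 16 + 2*16)/4*(-5)) + 0 = 14*(-(3 - 16 + 32)/4*(-5)) + 0 = 14*(-¼*19*(-5)) + 0 = 14*(-19/4*(-5)) + 0 = 14*(95/4) + 0 = 665/2 + 0 = 665/2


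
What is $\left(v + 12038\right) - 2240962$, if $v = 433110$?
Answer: $-1795814$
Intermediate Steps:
$\left(v + 12038\right) - 2240962 = \left(433110 + 12038\right) - 2240962 = 445148 - 2240962 = -1795814$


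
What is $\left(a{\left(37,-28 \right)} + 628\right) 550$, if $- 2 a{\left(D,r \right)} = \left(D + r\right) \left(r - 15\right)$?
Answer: $451825$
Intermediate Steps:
$a{\left(D,r \right)} = - \frac{\left(-15 + r\right) \left(D + r\right)}{2}$ ($a{\left(D,r \right)} = - \frac{\left(D + r\right) \left(r - 15\right)}{2} = - \frac{\left(D + r\right) \left(-15 + r\right)}{2} = - \frac{\left(-15 + r\right) \left(D + r\right)}{2}$)
$\left(a{\left(37,-28 \right)} + 628\right) 550 = \left(\left(- \frac{\left(-28\right)^{2}}{2} + \frac{15}{2} \cdot 37 + \frac{15}{2} \left(-28\right) - \frac{37}{2} \left(-28\right)\right) + 628\right) 550 = \left(\left(\left(- \frac{1}{2}\right) 784 + \frac{555}{2} - 210 + 518\right) + 628\right) 550 = \left(\left(-392 + \frac{555}{2} - 210 + 518\right) + 628\right) 550 = \left(\frac{387}{2} + 628\right) 550 = \frac{1643}{2} \cdot 550 = 451825$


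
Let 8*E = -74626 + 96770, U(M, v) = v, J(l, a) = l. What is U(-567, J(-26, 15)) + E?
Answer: 2742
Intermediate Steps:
E = 2768 (E = (-74626 + 96770)/8 = (⅛)*22144 = 2768)
U(-567, J(-26, 15)) + E = -26 + 2768 = 2742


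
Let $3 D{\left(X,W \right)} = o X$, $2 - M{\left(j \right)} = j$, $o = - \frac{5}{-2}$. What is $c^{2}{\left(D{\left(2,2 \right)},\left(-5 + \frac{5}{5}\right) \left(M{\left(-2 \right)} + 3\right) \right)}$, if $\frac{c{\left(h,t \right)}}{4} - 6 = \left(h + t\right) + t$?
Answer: $\frac{336400}{9} \approx 37378.0$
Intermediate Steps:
$o = \frac{5}{2}$ ($o = \left(-5\right) \left(- \frac{1}{2}\right) = \frac{5}{2} \approx 2.5$)
$M{\left(j \right)} = 2 - j$
$D{\left(X,W \right)} = \frac{5 X}{6}$ ($D{\left(X,W \right)} = \frac{\frac{5}{2} X}{3} = \frac{5 X}{6}$)
$c{\left(h,t \right)} = 24 + 4 h + 8 t$ ($c{\left(h,t \right)} = 24 + 4 \left(\left(h + t\right) + t\right) = 24 + 4 \left(h + 2 t\right) = 24 + \left(4 h + 8 t\right) = 24 + 4 h + 8 t$)
$c^{2}{\left(D{\left(2,2 \right)},\left(-5 + \frac{5}{5}\right) \left(M{\left(-2 \right)} + 3\right) \right)} = \left(24 + 4 \cdot \frac{5}{6} \cdot 2 + 8 \left(-5 + \frac{5}{5}\right) \left(\left(2 - -2\right) + 3\right)\right)^{2} = \left(24 + 4 \cdot \frac{5}{3} + 8 \left(-5 + 5 \cdot \frac{1}{5}\right) \left(\left(2 + 2\right) + 3\right)\right)^{2} = \left(24 + \frac{20}{3} + 8 \left(-5 + 1\right) \left(4 + 3\right)\right)^{2} = \left(24 + \frac{20}{3} + 8 \left(\left(-4\right) 7\right)\right)^{2} = \left(24 + \frac{20}{3} + 8 \left(-28\right)\right)^{2} = \left(24 + \frac{20}{3} - 224\right)^{2} = \left(- \frac{580}{3}\right)^{2} = \frac{336400}{9}$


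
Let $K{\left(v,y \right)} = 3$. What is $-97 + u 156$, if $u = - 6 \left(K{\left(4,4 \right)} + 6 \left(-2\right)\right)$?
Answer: $8327$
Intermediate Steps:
$u = 54$ ($u = - 6 \left(3 + 6 \left(-2\right)\right) = - 6 \left(3 - 12\right) = \left(-6\right) \left(-9\right) = 54$)
$-97 + u 156 = -97 + 54 \cdot 156 = -97 + 8424 = 8327$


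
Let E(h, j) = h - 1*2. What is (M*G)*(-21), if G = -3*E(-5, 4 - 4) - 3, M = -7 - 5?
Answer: 4536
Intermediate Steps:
E(h, j) = -2 + h (E(h, j) = h - 2 = -2 + h)
M = -12
G = 18 (G = -3*(-2 - 5) - 3 = -3*(-7) - 3 = 21 - 3 = 18)
(M*G)*(-21) = -12*18*(-21) = -216*(-21) = 4536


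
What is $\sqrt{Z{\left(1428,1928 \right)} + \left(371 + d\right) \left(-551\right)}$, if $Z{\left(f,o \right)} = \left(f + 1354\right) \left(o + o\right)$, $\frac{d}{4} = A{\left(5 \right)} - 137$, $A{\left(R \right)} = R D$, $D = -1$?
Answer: $\sqrt{10835939} \approx 3291.8$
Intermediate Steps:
$A{\left(R \right)} = - R$ ($A{\left(R \right)} = R \left(-1\right) = - R$)
$d = -568$ ($d = 4 \left(\left(-1\right) 5 - 137\right) = 4 \left(-5 - 137\right) = 4 \left(-142\right) = -568$)
$Z{\left(f,o \right)} = 2 o \left(1354 + f\right)$ ($Z{\left(f,o \right)} = \left(1354 + f\right) 2 o = 2 o \left(1354 + f\right)$)
$\sqrt{Z{\left(1428,1928 \right)} + \left(371 + d\right) \left(-551\right)} = \sqrt{2 \cdot 1928 \left(1354 + 1428\right) + \left(371 - 568\right) \left(-551\right)} = \sqrt{2 \cdot 1928 \cdot 2782 - -108547} = \sqrt{10727392 + 108547} = \sqrt{10835939}$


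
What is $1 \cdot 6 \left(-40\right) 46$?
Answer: $-11040$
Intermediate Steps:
$1 \cdot 6 \left(-40\right) 46 = 6 \left(-40\right) 46 = \left(-240\right) 46 = -11040$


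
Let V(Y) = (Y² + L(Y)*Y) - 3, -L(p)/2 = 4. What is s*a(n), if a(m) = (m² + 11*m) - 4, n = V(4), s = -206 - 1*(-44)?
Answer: -23976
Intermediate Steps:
L(p) = -8 (L(p) = -2*4 = -8)
s = -162 (s = -206 + 44 = -162)
V(Y) = -3 + Y² - 8*Y (V(Y) = (Y² - 8*Y) - 3 = -3 + Y² - 8*Y)
n = -19 (n = -3 + 4² - 8*4 = -3 + 16 - 32 = -19)
a(m) = -4 + m² + 11*m
s*a(n) = -162*(-4 + (-19)² + 11*(-19)) = -162*(-4 + 361 - 209) = -162*148 = -23976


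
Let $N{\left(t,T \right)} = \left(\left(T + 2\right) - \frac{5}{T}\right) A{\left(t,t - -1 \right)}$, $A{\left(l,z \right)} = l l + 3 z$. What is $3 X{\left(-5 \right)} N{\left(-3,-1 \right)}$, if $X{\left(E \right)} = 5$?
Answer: $270$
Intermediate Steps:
$A{\left(l,z \right)} = l^{2} + 3 z$
$N{\left(t,T \right)} = \left(2 + T - \frac{5}{T}\right) \left(3 + t^{2} + 3 t\right)$ ($N{\left(t,T \right)} = \left(\left(T + 2\right) - \frac{5}{T}\right) \left(t^{2} + 3 \left(t - -1\right)\right) = \left(\left(2 + T\right) - \frac{5}{T}\right) \left(t^{2} + 3 \left(t + 1\right)\right) = \left(2 + T - \frac{5}{T}\right) \left(t^{2} + 3 \left(1 + t\right)\right) = \left(2 + T - \frac{5}{T}\right) \left(t^{2} + \left(3 + 3 t\right)\right) = \left(2 + T - \frac{5}{T}\right) \left(3 + t^{2} + 3 t\right)$)
$3 X{\left(-5 \right)} N{\left(-3,-1 \right)} = 3 \cdot 5 \frac{\left(-5 - \left(2 - 1\right)\right) \left(3 + \left(-3\right)^{2} + 3 \left(-3\right)\right)}{-1} = 15 \left(- \left(-5 - 1\right) \left(3 + 9 - 9\right)\right) = 15 \left(\left(-1\right) \left(-5 - 1\right) 3\right) = 15 \left(\left(-1\right) \left(-6\right) 3\right) = 15 \cdot 18 = 270$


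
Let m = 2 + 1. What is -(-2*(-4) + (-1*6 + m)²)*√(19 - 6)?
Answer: -17*√13 ≈ -61.294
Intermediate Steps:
m = 3
-(-2*(-4) + (-1*6 + m)²)*√(19 - 6) = -(-2*(-4) + (-1*6 + 3)²)*√(19 - 6) = -(-1*(-8) + (-6 + 3)²)*√13 = -(8 + (-3)²)*√13 = -(8 + 9)*√13 = -17*√13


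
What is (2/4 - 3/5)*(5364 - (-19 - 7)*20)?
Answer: -2942/5 ≈ -588.40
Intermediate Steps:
(2/4 - 3/5)*(5364 - (-19 - 7)*20) = (2*(1/4) - 3*1/5)*(5364 - (-26)*20) = (1/2 - 3/5)*(5364 - 1*(-520)) = -(5364 + 520)/10 = -1/10*5884 = -2942/5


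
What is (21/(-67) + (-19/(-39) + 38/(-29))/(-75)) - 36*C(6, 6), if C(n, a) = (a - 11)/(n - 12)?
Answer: -172217198/5683275 ≈ -30.302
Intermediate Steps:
C(n, a) = (-11 + a)/(-12 + n)
(21/(-67) + (-19/(-39) + 38/(-29))/(-75)) - 36*C(6, 6) = (21/(-67) + (-19/(-39) + 38/(-29))/(-75)) - 36*(-11 + 6)/(-12 + 6) = (21*(-1/67) + (-19*(-1/39) + 38*(-1/29))*(-1/75)) - 36*(-5)/(-6) = (-21/67 + (19/39 - 38/29)*(-1/75)) - (-6)*(-5) = (-21/67 - 931/1131*(-1/75)) - 36*⅚ = (-21/67 + 931/84825) - 30 = -1718948/5683275 - 30 = -172217198/5683275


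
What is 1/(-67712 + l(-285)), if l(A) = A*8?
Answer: -1/69992 ≈ -1.4287e-5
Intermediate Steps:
l(A) = 8*A
1/(-67712 + l(-285)) = 1/(-67712 + 8*(-285)) = 1/(-67712 - 2280) = 1/(-69992) = -1/69992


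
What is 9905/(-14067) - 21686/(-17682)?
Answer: 3093256/5922207 ≈ 0.52232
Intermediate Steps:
9905/(-14067) - 21686/(-17682) = 9905*(-1/14067) - 21686*(-1/17682) = -9905/14067 + 1549/1263 = 3093256/5922207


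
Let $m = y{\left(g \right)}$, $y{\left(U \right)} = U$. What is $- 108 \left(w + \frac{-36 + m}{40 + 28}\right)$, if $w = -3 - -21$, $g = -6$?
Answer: $- \frac{31914}{17} \approx -1877.3$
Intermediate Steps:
$m = -6$
$w = 18$ ($w = -3 + 21 = 18$)
$- 108 \left(w + \frac{-36 + m}{40 + 28}\right) = - 108 \left(18 + \frac{-36 - 6}{40 + 28}\right) = - 108 \left(18 - \frac{42}{68}\right) = - 108 \left(18 - \frac{21}{34}\right) = \left(-108\right) \frac{591}{34} = - \frac{31914}{17}$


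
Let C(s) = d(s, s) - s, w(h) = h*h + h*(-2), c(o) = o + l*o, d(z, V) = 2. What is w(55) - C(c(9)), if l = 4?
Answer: 2958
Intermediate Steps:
c(o) = 5*o (c(o) = o + 4*o = 5*o)
w(h) = h² - 2*h
C(s) = 2 - s
w(55) - C(c(9)) = 55*(-2 + 55) - (2 - 5*9) = 55*53 - (2 - 1*45) = 2915 - (2 - 45) = 2915 - 1*(-43) = 2915 + 43 = 2958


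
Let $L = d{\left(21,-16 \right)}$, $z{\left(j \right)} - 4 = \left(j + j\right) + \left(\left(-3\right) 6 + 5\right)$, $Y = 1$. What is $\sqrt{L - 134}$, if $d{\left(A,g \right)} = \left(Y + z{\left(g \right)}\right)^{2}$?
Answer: $\sqrt{1466} \approx 38.288$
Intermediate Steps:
$z{\left(j \right)} = -9 + 2 j$ ($z{\left(j \right)} = 4 + \left(\left(j + j\right) + \left(\left(-3\right) 6 + 5\right)\right) = 4 + \left(2 j + \left(-18 + 5\right)\right) = 4 + \left(2 j - 13\right) = 4 + \left(-13 + 2 j\right) = -9 + 2 j$)
$d{\left(A,g \right)} = \left(-8 + 2 g\right)^{2}$ ($d{\left(A,g \right)} = \left(1 + \left(-9 + 2 g\right)\right)^{2} = \left(-8 + 2 g\right)^{2}$)
$L = 1600$ ($L = 4 \left(-4 - 16\right)^{2} = 4 \left(-20\right)^{2} = 4 \cdot 400 = 1600$)
$\sqrt{L - 134} = \sqrt{1600 - 134} = \sqrt{1466}$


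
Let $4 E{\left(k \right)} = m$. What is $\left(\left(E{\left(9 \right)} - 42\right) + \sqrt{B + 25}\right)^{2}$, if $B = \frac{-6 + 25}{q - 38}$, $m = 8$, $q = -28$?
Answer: $\frac{\left(2640 - \sqrt{107646}\right)^{2}}{4356} \approx 1227.0$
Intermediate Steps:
$E{\left(k \right)} = 2$ ($E{\left(k \right)} = \frac{1}{4} \cdot 8 = 2$)
$B = - \frac{19}{66}$ ($B = \frac{-6 + 25}{-28 - 38} = \frac{19}{-66} = 19 \left(- \frac{1}{66}\right) = - \frac{19}{66} \approx -0.28788$)
$\left(\left(E{\left(9 \right)} - 42\right) + \sqrt{B + 25}\right)^{2} = \left(\left(2 - 42\right) + \sqrt{- \frac{19}{66} + 25}\right)^{2} = \left(\left(2 - 42\right) + \sqrt{\frac{1631}{66}}\right)^{2} = \left(-40 + \frac{\sqrt{107646}}{66}\right)^{2}$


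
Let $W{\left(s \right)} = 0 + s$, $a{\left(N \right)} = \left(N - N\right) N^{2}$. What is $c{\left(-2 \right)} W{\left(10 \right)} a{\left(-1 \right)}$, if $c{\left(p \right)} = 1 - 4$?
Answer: $0$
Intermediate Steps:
$a{\left(N \right)} = 0$ ($a{\left(N \right)} = 0 N^{2} = 0$)
$W{\left(s \right)} = s$
$c{\left(p \right)} = -3$
$c{\left(-2 \right)} W{\left(10 \right)} a{\left(-1 \right)} = \left(-3\right) 10 \cdot 0 = \left(-30\right) 0 = 0$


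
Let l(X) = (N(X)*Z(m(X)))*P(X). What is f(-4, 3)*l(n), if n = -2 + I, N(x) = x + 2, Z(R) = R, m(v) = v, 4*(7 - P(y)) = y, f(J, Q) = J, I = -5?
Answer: -1225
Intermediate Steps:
P(y) = 7 - y/4
N(x) = 2 + x
n = -7 (n = -2 - 5 = -7)
l(X) = X*(2 + X)*(7 - X/4) (l(X) = ((2 + X)*X)*(7 - X/4) = (X*(2 + X))*(7 - X/4) = X*(2 + X)*(7 - X/4))
f(-4, 3)*l(n) = -(-1)*(-7)*(-28 - 7)*(2 - 7) = -(-1)*(-7)*(-35)*(-5) = -4*1225/4 = -1225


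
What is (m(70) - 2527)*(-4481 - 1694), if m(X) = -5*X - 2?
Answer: 17777825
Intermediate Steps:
m(X) = -2 - 5*X
(m(70) - 2527)*(-4481 - 1694) = ((-2 - 5*70) - 2527)*(-4481 - 1694) = ((-2 - 350) - 2527)*(-6175) = (-352 - 2527)*(-6175) = -2879*(-6175) = 17777825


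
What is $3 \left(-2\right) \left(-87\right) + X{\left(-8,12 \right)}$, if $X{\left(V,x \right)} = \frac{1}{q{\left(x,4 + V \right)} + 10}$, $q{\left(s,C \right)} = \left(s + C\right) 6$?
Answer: $\frac{30277}{58} \approx 522.02$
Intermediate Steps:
$q{\left(s,C \right)} = 6 C + 6 s$ ($q{\left(s,C \right)} = \left(C + s\right) 6 = 6 C + 6 s$)
$X{\left(V,x \right)} = \frac{1}{34 + 6 V + 6 x}$ ($X{\left(V,x \right)} = \frac{1}{\left(6 \left(4 + V\right) + 6 x\right) + 10} = \frac{1}{\left(\left(24 + 6 V\right) + 6 x\right) + 10} = \frac{1}{\left(24 + 6 V + 6 x\right) + 10} = \frac{1}{34 + 6 V + 6 x}$)
$3 \left(-2\right) \left(-87\right) + X{\left(-8,12 \right)} = 3 \left(-2\right) \left(-87\right) + \frac{1}{2 \left(17 + 3 \left(-8\right) + 3 \cdot 12\right)} = \left(-6\right) \left(-87\right) + \frac{1}{2 \left(17 - 24 + 36\right)} = 522 + \frac{1}{2 \cdot 29} = 522 + \frac{1}{2} \cdot \frac{1}{29} = 522 + \frac{1}{58} = \frac{30277}{58}$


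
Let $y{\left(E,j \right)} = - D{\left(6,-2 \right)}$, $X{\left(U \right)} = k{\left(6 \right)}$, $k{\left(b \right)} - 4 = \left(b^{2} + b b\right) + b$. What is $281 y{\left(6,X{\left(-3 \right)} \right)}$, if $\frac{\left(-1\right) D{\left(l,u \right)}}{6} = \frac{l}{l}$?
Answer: $1686$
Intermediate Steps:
$D{\left(l,u \right)} = -6$ ($D{\left(l,u \right)} = - 6 \frac{l}{l} = \left(-6\right) 1 = -6$)
$k{\left(b \right)} = 4 + b + 2 b^{2}$ ($k{\left(b \right)} = 4 + \left(\left(b^{2} + b b\right) + b\right) = 4 + \left(\left(b^{2} + b^{2}\right) + b\right) = 4 + \left(2 b^{2} + b\right) = 4 + \left(b + 2 b^{2}\right) = 4 + b + 2 b^{2}$)
$X{\left(U \right)} = 82$ ($X{\left(U \right)} = 4 + 6 + 2 \cdot 6^{2} = 4 + 6 + 2 \cdot 36 = 4 + 6 + 72 = 82$)
$y{\left(E,j \right)} = 6$ ($y{\left(E,j \right)} = \left(-1\right) \left(-6\right) = 6$)
$281 y{\left(6,X{\left(-3 \right)} \right)} = 281 \cdot 6 = 1686$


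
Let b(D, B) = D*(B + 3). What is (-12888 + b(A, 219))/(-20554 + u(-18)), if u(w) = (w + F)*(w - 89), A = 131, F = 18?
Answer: -8097/10277 ≈ -0.78788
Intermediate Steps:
b(D, B) = D*(3 + B)
u(w) = (-89 + w)*(18 + w) (u(w) = (w + 18)*(w - 89) = (18 + w)*(-89 + w) = (-89 + w)*(18 + w))
(-12888 + b(A, 219))/(-20554 + u(-18)) = (-12888 + 131*(3 + 219))/(-20554 + (-1602 + (-18)² - 71*(-18))) = (-12888 + 131*222)/(-20554 + (-1602 + 324 + 1278)) = (-12888 + 29082)/(-20554 + 0) = 16194/(-20554) = 16194*(-1/20554) = -8097/10277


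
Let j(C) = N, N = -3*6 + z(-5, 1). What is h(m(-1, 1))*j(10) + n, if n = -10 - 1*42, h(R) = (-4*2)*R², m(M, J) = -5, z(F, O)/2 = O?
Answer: 3148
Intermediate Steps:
z(F, O) = 2*O
h(R) = -8*R²
n = -52 (n = -10 - 42 = -52)
N = -16 (N = -3*6 + 2*1 = -18 + 2 = -16)
j(C) = -16
h(m(-1, 1))*j(10) + n = -8*(-5)²*(-16) - 52 = -8*25*(-16) - 52 = -200*(-16) - 52 = 3200 - 52 = 3148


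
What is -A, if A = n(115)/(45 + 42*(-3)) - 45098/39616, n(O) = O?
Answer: 4104389/1604448 ≈ 2.5581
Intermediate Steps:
A = -4104389/1604448 (A = 115/(45 + 42*(-3)) - 45098/39616 = 115/(45 - 126) - 45098*1/39616 = 115/(-81) - 22549/19808 = 115*(-1/81) - 22549/19808 = -115/81 - 22549/19808 = -4104389/1604448 ≈ -2.5581)
-A = -1*(-4104389/1604448) = 4104389/1604448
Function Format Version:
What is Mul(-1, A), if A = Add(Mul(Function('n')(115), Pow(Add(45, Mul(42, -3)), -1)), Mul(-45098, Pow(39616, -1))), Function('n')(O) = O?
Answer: Rational(4104389, 1604448) ≈ 2.5581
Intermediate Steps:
A = Rational(-4104389, 1604448) (A = Add(Mul(115, Pow(Add(45, Mul(42, -3)), -1)), Mul(-45098, Pow(39616, -1))) = Add(Mul(115, Pow(Add(45, -126), -1)), Mul(-45098, Rational(1, 39616))) = Add(Mul(115, Pow(-81, -1)), Rational(-22549, 19808)) = Add(Mul(115, Rational(-1, 81)), Rational(-22549, 19808)) = Add(Rational(-115, 81), Rational(-22549, 19808)) = Rational(-4104389, 1604448) ≈ -2.5581)
Mul(-1, A) = Mul(-1, Rational(-4104389, 1604448)) = Rational(4104389, 1604448)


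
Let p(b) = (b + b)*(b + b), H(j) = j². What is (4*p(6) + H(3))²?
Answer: 342225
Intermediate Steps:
p(b) = 4*b² (p(b) = (2*b)*(2*b) = 4*b²)
(4*p(6) + H(3))² = (4*(4*6²) + 3²)² = (4*(4*36) + 9)² = (4*144 + 9)² = (576 + 9)² = 585² = 342225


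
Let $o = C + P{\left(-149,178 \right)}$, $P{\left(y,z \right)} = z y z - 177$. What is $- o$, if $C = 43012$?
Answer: $4678081$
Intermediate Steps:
$P{\left(y,z \right)} = -177 + y z^{2}$ ($P{\left(y,z \right)} = y z z - 177 = y z^{2} - 177 = -177 + y z^{2}$)
$o = -4678081$ ($o = 43012 - \left(177 + 149 \cdot 178^{2}\right) = 43012 - 4721093 = -4678081$)
$- o = \left(-1\right) \left(-4678081\right) = 4678081$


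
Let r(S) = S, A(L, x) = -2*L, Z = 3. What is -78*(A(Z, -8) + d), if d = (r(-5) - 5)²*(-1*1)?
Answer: 8268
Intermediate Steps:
d = -100 (d = (-5 - 5)²*(-1*1) = (-10)²*(-1) = 100*(-1) = -100)
-78*(A(Z, -8) + d) = -78*(-2*3 - 100) = -78*(-6 - 100) = -78*(-106) = 8268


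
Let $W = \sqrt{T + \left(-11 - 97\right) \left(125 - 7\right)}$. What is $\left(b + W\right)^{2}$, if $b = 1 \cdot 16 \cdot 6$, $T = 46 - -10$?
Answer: $-3472 + 768 i \sqrt{793} \approx -3472.0 + 21627.0 i$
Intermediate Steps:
$T = 56$ ($T = 46 + 10 = 56$)
$b = 96$ ($b = 16 \cdot 6 = 96$)
$W = 4 i \sqrt{793}$ ($W = \sqrt{56 + \left(-11 - 97\right) \left(125 - 7\right)} = \sqrt{56 - 12744} = \sqrt{-12688} = 4 i \sqrt{793} \approx 112.64 i$)
$\left(b + W\right)^{2} = \left(96 + 4 i \sqrt{793}\right)^{2}$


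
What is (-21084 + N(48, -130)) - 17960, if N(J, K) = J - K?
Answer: -38866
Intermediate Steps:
(-21084 + N(48, -130)) - 17960 = (-21084 + (48 - 1*(-130))) - 17960 = (-21084 + (48 + 130)) - 17960 = (-21084 + 178) - 17960 = -20906 - 17960 = -38866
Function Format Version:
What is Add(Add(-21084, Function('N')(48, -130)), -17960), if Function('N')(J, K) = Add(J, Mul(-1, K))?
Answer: -38866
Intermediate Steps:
Add(Add(-21084, Function('N')(48, -130)), -17960) = Add(Add(-21084, Add(48, Mul(-1, -130))), -17960) = Add(Add(-21084, Add(48, 130)), -17960) = Add(Add(-21084, 178), -17960) = Add(-20906, -17960) = -38866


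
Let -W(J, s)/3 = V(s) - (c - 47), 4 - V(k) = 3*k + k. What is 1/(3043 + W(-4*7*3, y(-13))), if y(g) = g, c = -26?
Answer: 1/2656 ≈ 0.00037651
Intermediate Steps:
V(k) = 4 - 4*k (V(k) = 4 - (3*k + k) = 4 - 4*k)
W(J, s) = -231 + 12*s (W(J, s) = -3*((4 - 4*s) - (-26 - 47)) = -3*((4 - 4*s) - 1*(-73)) = -3*((4 - 4*s) + 73) = -3*(77 - 4*s) = -231 + 12*s)
1/(3043 + W(-4*7*3, y(-13))) = 1/(3043 + (-231 + 12*(-13))) = 1/(3043 + (-231 - 156)) = 1/(3043 - 387) = 1/2656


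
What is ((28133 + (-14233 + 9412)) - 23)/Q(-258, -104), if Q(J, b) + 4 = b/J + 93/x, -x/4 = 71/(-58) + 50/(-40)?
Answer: 862228647/214745 ≈ 4015.1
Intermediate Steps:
x = 287/29 (x = -4*(71/(-58) + 50/(-40)) = -4*(71*(-1/58) + 50*(-1/40)) = -4*(-71/58 - 5/4) = -4*(-287/116) = 287/29 ≈ 9.8965)
Q(J, b) = 1549/287 + b/J (Q(J, b) = -4 + (b/J + 93/(287/29)) = -4 + (b/J + 93*(29/287)) = -4 + (b/J + 2697/287) = -4 + (2697/287 + b/J) = 1549/287 + b/J)
((28133 + (-14233 + 9412)) - 23)/Q(-258, -104) = ((28133 + (-14233 + 9412)) - 23)/(1549/287 - 104/(-258)) = ((28133 - 4821) - 23)/(1549/287 - 104*(-1/258)) = (23312 - 23)/(1549/287 + 52/129) = 23289/(214745/37023) = 23289*(37023/214745) = 862228647/214745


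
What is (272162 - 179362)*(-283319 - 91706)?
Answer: -34802320000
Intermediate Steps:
(272162 - 179362)*(-283319 - 91706) = 92800*(-375025) = -34802320000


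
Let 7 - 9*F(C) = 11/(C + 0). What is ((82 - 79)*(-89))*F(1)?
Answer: 356/3 ≈ 118.67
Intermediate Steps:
F(C) = 7/9 - 11/(9*C) (F(C) = 7/9 - 11/(9*(C + 0)) = 7/9 - 11/(9*C))
((82 - 79)*(-89))*F(1) = ((82 - 79)*(-89))*((1/9)*(-11 + 7*1)/1) = (3*(-89))*((1/9)*1*(-11 + 7)) = -89*(-4)/3 = -267*(-4/9) = 356/3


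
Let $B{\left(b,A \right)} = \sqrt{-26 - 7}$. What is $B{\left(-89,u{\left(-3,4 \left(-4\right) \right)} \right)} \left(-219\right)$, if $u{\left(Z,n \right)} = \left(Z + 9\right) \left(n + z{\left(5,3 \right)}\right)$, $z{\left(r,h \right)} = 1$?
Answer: $- 219 i \sqrt{33} \approx - 1258.1 i$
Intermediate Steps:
$u{\left(Z,n \right)} = \left(1 + n\right) \left(9 + Z\right)$ ($u{\left(Z,n \right)} = \left(Z + 9\right) \left(n + 1\right) = \left(9 + Z\right) \left(1 + n\right) = \left(1 + n\right) \left(9 + Z\right)$)
$B{\left(b,A \right)} = i \sqrt{33}$ ($B{\left(b,A \right)} = \sqrt{-33} = i \sqrt{33}$)
$B{\left(-89,u{\left(-3,4 \left(-4\right) \right)} \right)} \left(-219\right) = i \sqrt{33} \left(-219\right) = - 219 i \sqrt{33}$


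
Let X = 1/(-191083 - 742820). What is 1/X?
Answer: -933903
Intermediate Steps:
X = -1/933903 (X = 1/(-933903) = -1/933903 ≈ -1.0708e-6)
1/X = 1/(-1/933903) = -933903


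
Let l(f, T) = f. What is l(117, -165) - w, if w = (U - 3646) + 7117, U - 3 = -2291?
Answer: -1066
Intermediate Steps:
U = -2288 (U = 3 - 2291 = -2288)
w = 1183 (w = (-2288 - 3646) + 7117 = -5934 + 7117 = 1183)
l(117, -165) - w = 117 - 1*1183 = 117 - 1183 = -1066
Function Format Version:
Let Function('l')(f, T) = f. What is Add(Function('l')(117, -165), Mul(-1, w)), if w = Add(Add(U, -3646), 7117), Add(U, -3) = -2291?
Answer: -1066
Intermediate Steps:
U = -2288 (U = Add(3, -2291) = -2288)
w = 1183 (w = Add(Add(-2288, -3646), 7117) = Add(-5934, 7117) = 1183)
Add(Function('l')(117, -165), Mul(-1, w)) = Add(117, Mul(-1, 1183)) = Add(117, -1183) = -1066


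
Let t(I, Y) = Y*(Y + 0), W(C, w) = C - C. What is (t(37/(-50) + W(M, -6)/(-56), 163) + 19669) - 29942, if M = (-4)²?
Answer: 16296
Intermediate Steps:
M = 16
W(C, w) = 0
t(I, Y) = Y² (t(I, Y) = Y*Y = Y²)
(t(37/(-50) + W(M, -6)/(-56), 163) + 19669) - 29942 = (163² + 19669) - 29942 = (26569 + 19669) - 29942 = 46238 - 29942 = 16296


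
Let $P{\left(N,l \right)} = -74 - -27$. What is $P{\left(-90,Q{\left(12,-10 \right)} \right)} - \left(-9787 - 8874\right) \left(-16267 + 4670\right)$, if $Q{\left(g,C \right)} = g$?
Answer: $-216411664$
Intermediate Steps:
$P{\left(N,l \right)} = -47$ ($P{\left(N,l \right)} = -74 + 27 = -47$)
$P{\left(-90,Q{\left(12,-10 \right)} \right)} - \left(-9787 - 8874\right) \left(-16267 + 4670\right) = -47 - \left(-9787 - 8874\right) \left(-16267 + 4670\right) = -47 - \left(-18661\right) \left(-11597\right) = -47 - 216411617 = -216411664$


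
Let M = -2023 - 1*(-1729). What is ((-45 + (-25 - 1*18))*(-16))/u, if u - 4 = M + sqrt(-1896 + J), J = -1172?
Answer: -3190/681 - 22*I*sqrt(767)/681 ≈ -4.6843 - 0.89469*I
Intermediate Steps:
M = -294 (M = -2023 + 1729 = -294)
u = -290 + 2*I*sqrt(767) (u = 4 + (-294 + sqrt(-1896 - 1172)) = 4 + (-294 + sqrt(-3068)) = 4 + (-294 + 2*I*sqrt(767)) = -290 + 2*I*sqrt(767) ≈ -290.0 + 55.39*I)
((-45 + (-25 - 1*18))*(-16))/u = ((-45 + (-25 - 1*18))*(-16))/(-290 + 2*I*sqrt(767)) = ((-45 + (-25 - 18))*(-16))/(-290 + 2*I*sqrt(767)) = ((-45 - 43)*(-16))/(-290 + 2*I*sqrt(767)) = (-88*(-16))/(-290 + 2*I*sqrt(767)) = 1408/(-290 + 2*I*sqrt(767))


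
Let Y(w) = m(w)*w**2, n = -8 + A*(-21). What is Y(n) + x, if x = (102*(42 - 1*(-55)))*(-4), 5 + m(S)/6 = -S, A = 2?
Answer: 635424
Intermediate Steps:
m(S) = -30 - 6*S (m(S) = -30 + 6*(-S) = -30 - 6*S)
n = -50 (n = -8 + 2*(-21) = -8 - 42 = -50)
x = -39576 (x = (102*(42 + 55))*(-4) = (102*97)*(-4) = 9894*(-4) = -39576)
Y(w) = w**2*(-30 - 6*w) (Y(w) = (-30 - 6*w)*w**2 = w**2*(-30 - 6*w))
Y(n) + x = 6*(-50)**2*(-5 - 1*(-50)) - 39576 = 6*2500*(-5 + 50) - 39576 = 6*2500*45 - 39576 = 675000 - 39576 = 635424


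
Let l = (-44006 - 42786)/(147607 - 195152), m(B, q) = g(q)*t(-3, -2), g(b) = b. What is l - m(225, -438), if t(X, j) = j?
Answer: -41562628/47545 ≈ -874.17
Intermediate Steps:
m(B, q) = -2*q (m(B, q) = q*(-2) = -2*q)
l = 86792/47545 (l = -86792/(-47545) = -86792*(-1/47545) = 86792/47545 ≈ 1.8255)
l - m(225, -438) = 86792/47545 - (-2)*(-438) = 86792/47545 - 1*876 = 86792/47545 - 876 = -41562628/47545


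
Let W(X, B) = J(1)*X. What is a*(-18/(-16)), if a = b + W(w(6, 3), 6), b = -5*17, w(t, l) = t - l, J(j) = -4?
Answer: -873/8 ≈ -109.13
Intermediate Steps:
b = -85
W(X, B) = -4*X
a = -97 (a = -85 - 4*(6 - 1*3) = -85 - 4*(6 - 3) = -85 - 4*3 = -85 - 12 = -97)
a*(-18/(-16)) = -(-1746)/(-16) = -(-1746)*(-1)/16 = -97*9/8 = -873/8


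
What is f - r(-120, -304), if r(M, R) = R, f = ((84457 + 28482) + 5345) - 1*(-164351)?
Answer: 282939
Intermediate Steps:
f = 282635 (f = (112939 + 5345) + 164351 = 118284 + 164351 = 282635)
f - r(-120, -304) = 282635 - 1*(-304) = 282635 + 304 = 282939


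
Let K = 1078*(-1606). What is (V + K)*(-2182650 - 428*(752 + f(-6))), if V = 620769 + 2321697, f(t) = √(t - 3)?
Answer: -3033452658188 - 1555178232*I ≈ -3.0335e+12 - 1.5552e+9*I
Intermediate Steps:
f(t) = √(-3 + t)
K = -1731268
V = 2942466
(V + K)*(-2182650 - 428*(752 + f(-6))) = (2942466 - 1731268)*(-2182650 - 428*(752 + √(-3 - 6))) = 1211198*(-2182650 - 428*(752 + √(-9))) = 1211198*(-2182650 - 428*(752 + 3*I)) = 1211198*(-2182650 + (-321856 - 1284*I)) = 1211198*(-2504506 - 1284*I) = -3033452658188 - 1555178232*I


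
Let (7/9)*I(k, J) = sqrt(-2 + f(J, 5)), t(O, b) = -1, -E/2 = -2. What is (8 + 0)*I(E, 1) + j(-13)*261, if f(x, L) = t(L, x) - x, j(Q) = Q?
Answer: -3393 + 144*I/7 ≈ -3393.0 + 20.571*I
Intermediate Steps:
E = 4 (E = -2*(-2) = 4)
f(x, L) = -1 - x
I(k, J) = 9*sqrt(-3 - J)/7 (I(k, J) = 9*sqrt(-2 + (-1 - J))/7 = 9*sqrt(-3 - J)/7)
(8 + 0)*I(E, 1) + j(-13)*261 = (8 + 0)*(9*sqrt(-3 - 1*1)/7) - 13*261 = 8*(9*sqrt(-3 - 1)/7) - 3393 = 8*(9*sqrt(-4)/7) - 3393 = 8*(9*(2*I)/7) - 3393 = 8*(18*I/7) - 3393 = 144*I/7 - 3393 = -3393 + 144*I/7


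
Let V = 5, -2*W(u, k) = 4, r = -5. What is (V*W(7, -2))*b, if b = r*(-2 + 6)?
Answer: 200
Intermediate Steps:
W(u, k) = -2 (W(u, k) = -½*4 = -2)
b = -20 (b = -5*(-2 + 6) = -5*4 = -20)
(V*W(7, -2))*b = (5*(-2))*(-20) = -10*(-20) = 200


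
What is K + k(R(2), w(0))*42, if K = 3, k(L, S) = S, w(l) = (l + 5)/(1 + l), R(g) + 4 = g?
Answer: 213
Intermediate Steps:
R(g) = -4 + g
w(l) = (5 + l)/(1 + l)
K + k(R(2), w(0))*42 = 3 + ((5 + 0)/(1 + 0))*42 = 3 + (5/1)*42 = 3 + (1*5)*42 = 3 + 5*42 = 3 + 210 = 213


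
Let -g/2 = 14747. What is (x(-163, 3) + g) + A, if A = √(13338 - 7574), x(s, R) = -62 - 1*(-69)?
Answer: -29487 + 2*√1441 ≈ -29411.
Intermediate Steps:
x(s, R) = 7 (x(s, R) = -62 + 69 = 7)
g = -29494 (g = -2*14747 = -29494)
A = 2*√1441 (A = √5764 = 2*√1441 ≈ 75.921)
(x(-163, 3) + g) + A = (7 - 29494) + 2*√1441 = -29487 + 2*√1441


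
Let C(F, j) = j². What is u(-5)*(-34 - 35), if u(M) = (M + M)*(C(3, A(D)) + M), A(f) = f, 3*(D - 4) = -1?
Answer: 17480/3 ≈ 5826.7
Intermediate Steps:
D = 11/3 (D = 4 + (⅓)*(-1) = 4 - ⅓ = 11/3 ≈ 3.6667)
u(M) = 2*M*(121/9 + M) (u(M) = (M + M)*((11/3)² + M) = (2*M)*(121/9 + M) = 2*M*(121/9 + M))
u(-5)*(-34 - 35) = ((2/9)*(-5)*(121 + 9*(-5)))*(-34 - 35) = ((2/9)*(-5)*(121 - 45))*(-69) = ((2/9)*(-5)*76)*(-69) = -760/9*(-69) = 17480/3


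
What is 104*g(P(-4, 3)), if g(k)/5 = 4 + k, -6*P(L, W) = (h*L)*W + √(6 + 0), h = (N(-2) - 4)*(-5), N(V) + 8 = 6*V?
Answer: 126880 - 260*√6/3 ≈ 1.2667e+5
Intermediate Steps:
N(V) = -8 + 6*V
h = 120 (h = ((-8 + 6*(-2)) - 4)*(-5) = ((-8 - 12) - 4)*(-5) = (-20 - 4)*(-5) = -24*(-5) = 120)
P(L, W) = -√6/6 - 20*L*W (P(L, W) = -((120*L)*W + √(6 + 0))/6 = -(120*L*W + √6)/6 = -(√6 + 120*L*W)/6 = -√6/6 - 20*L*W)
g(k) = 20 + 5*k (g(k) = 5*(4 + k) = 20 + 5*k)
104*g(P(-4, 3)) = 104*(20 + 5*(-√6/6 - 20*(-4)*3)) = 104*(20 + 5*(-√6/6 + 240)) = 104*(20 + 5*(240 - √6/6)) = 104*(20 + (1200 - 5*√6/6)) = 104*(1220 - 5*√6/6) = 126880 - 260*√6/3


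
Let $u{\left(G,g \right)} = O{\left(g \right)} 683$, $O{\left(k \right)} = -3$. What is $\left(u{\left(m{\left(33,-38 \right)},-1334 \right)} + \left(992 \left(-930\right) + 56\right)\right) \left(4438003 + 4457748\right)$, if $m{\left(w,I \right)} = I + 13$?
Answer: $-8224593274303$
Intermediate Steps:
$m{\left(w,I \right)} = 13 + I$
$u{\left(G,g \right)} = -2049$ ($u{\left(G,g \right)} = \left(-3\right) 683 = -2049$)
$\left(u{\left(m{\left(33,-38 \right)},-1334 \right)} + \left(992 \left(-930\right) + 56\right)\right) \left(4438003 + 4457748\right) = \left(-2049 + \left(992 \left(-930\right) + 56\right)\right) \left(4438003 + 4457748\right) = \left(-2049 + \left(-922560 + 56\right)\right) 8895751 = \left(-2049 - 922504\right) 8895751 = \left(-924553\right) 8895751 = -8224593274303$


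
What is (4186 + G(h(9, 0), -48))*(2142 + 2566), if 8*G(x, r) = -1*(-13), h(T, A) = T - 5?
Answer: 39430677/2 ≈ 1.9715e+7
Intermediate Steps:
h(T, A) = -5 + T
G(x, r) = 13/8 (G(x, r) = (-1*(-13))/8 = (1/8)*13 = 13/8)
(4186 + G(h(9, 0), -48))*(2142 + 2566) = (4186 + 13/8)*(2142 + 2566) = (33501/8)*4708 = 39430677/2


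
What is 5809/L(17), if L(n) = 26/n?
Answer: 98753/26 ≈ 3798.2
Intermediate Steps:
5809/L(17) = 5809/((26/17)) = 5809/((26*(1/17))) = 5809/(26/17) = 5809*(17/26) = 98753/26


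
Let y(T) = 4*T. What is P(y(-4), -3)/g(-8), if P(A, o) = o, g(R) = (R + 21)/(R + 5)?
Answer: 9/13 ≈ 0.69231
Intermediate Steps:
g(R) = (21 + R)/(5 + R)
P(y(-4), -3)/g(-8) = -3*(5 - 8)/(21 - 8) = -3/(13/(-3)) = -3/((-⅓*13)) = -3/(-13/3) = -3*(-3/13) = 9/13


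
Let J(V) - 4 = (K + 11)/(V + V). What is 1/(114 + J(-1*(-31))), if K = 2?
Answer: 62/7329 ≈ 0.0084595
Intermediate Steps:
J(V) = 4 + 13/(2*V) (J(V) = 4 + (2 + 11)/(V + V) = 4 + 13/((2*V)) = 4 + 13*(1/(2*V)) = 4 + 13/(2*V))
1/(114 + J(-1*(-31))) = 1/(114 + (4 + 13/(2*((-1*(-31)))))) = 1/(114 + (4 + (13/2)/31)) = 1/(114 + (4 + (13/2)*(1/31))) = 1/(114 + (4 + 13/62)) = 1/(114 + 261/62) = 1/(7329/62) = 62/7329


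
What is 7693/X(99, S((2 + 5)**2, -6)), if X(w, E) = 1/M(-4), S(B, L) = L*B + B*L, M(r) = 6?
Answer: 46158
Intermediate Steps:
S(B, L) = 2*B*L (S(B, L) = B*L + B*L = 2*B*L)
X(w, E) = 1/6
7693/X(99, S((2 + 5)**2, -6)) = 7693/(1/6) = 7693*6 = 46158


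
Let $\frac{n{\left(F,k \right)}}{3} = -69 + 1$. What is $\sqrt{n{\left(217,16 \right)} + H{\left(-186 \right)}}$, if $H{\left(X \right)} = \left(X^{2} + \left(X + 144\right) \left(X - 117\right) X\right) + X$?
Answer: $i \sqrt{2332830} \approx 1527.4 i$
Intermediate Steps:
$n{\left(F,k \right)} = -204$ ($n{\left(F,k \right)} = 3 \left(-69 + 1\right) = 3 \left(-68\right) = -204$)
$H{\left(X \right)} = X + X^{2} + X \left(-117 + X\right) \left(144 + X\right)$ ($H{\left(X \right)} = \left(X^{2} + \left(144 + X\right) \left(-117 + X\right) X\right) + X = \left(X^{2} + \left(-117 + X\right) \left(144 + X\right) X\right) + X = \left(X^{2} + X \left(-117 + X\right) \left(144 + X\right)\right) + X = X + X^{2} + X \left(-117 + X\right) \left(144 + X\right)$)
$\sqrt{n{\left(217,16 \right)} + H{\left(-186 \right)}} = \sqrt{-204 - 186 \left(-16847 + \left(-186\right)^{2} + 28 \left(-186\right)\right)} = \sqrt{-204 - 186 \left(-16847 + 34596 - 5208\right)} = \sqrt{-204 - 2332626} = \sqrt{-2332830} = i \sqrt{2332830}$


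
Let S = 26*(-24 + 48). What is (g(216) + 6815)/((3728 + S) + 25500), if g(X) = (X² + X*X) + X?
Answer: 100343/29852 ≈ 3.3614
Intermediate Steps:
S = 624 (S = 26*24 = 624)
g(X) = X + 2*X² (g(X) = (X² + X²) + X = 2*X² + X = X + 2*X²)
(g(216) + 6815)/((3728 + S) + 25500) = (216*(1 + 2*216) + 6815)/((3728 + 624) + 25500) = (216*(1 + 432) + 6815)/(4352 + 25500) = (216*433 + 6815)/29852 = (93528 + 6815)*(1/29852) = 100343*(1/29852) = 100343/29852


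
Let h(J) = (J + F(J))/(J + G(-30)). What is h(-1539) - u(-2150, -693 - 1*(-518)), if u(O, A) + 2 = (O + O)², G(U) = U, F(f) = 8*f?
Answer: -9670264337/523 ≈ -1.8490e+7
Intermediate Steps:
u(O, A) = -2 + 4*O² (u(O, A) = -2 + (O + O)² = -2 + (2*O)² = -2 + 4*O²)
h(J) = 9*J/(-30 + J) (h(J) = (J + 8*J)/(J - 30) = (9*J)/(-30 + J) = 9*J/(-30 + J))
h(-1539) - u(-2150, -693 - 1*(-518)) = 9*(-1539)/(-30 - 1539) - (-2 + 4*(-2150)²) = 9*(-1539)/(-1569) - (-2 + 4*4622500) = 9*(-1539)*(-1/1569) - (-2 + 18490000) = 4617/523 - 1*18489998 = 4617/523 - 18489998 = -9670264337/523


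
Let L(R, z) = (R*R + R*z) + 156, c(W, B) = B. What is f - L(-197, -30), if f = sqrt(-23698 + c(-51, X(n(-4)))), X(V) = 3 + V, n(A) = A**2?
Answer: -44875 + 3*I*sqrt(2631) ≈ -44875.0 + 153.88*I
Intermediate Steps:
L(R, z) = 156 + R**2 + R*z (L(R, z) = (R**2 + R*z) + 156 = 156 + R**2 + R*z)
f = 3*I*sqrt(2631) (f = sqrt(-23698 + (3 + (-4)**2)) = sqrt(-23698 + (3 + 16)) = sqrt(-23698 + 19) = sqrt(-23679) = 3*I*sqrt(2631) ≈ 153.88*I)
f - L(-197, -30) = 3*I*sqrt(2631) - (156 + (-197)**2 - 197*(-30)) = 3*I*sqrt(2631) - (156 + 38809 + 5910) = 3*I*sqrt(2631) - 1*44875 = 3*I*sqrt(2631) - 44875 = -44875 + 3*I*sqrt(2631)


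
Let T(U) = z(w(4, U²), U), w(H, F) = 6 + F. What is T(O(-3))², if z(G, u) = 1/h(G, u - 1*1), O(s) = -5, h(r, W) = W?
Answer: 1/36 ≈ 0.027778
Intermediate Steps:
z(G, u) = 1/(-1 + u) (z(G, u) = 1/(u - 1*1) = 1/(u - 1) = 1/(-1 + u))
T(U) = 1/(-1 + U)
T(O(-3))² = (1/(-1 - 5))² = (1/(-6))² = (-⅙)² = 1/36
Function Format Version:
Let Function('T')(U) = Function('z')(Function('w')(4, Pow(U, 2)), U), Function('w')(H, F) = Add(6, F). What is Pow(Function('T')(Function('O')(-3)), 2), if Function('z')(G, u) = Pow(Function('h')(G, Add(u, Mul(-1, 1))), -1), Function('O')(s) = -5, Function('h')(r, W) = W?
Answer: Rational(1, 36) ≈ 0.027778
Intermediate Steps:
Function('z')(G, u) = Pow(Add(-1, u), -1) (Function('z')(G, u) = Pow(Add(u, Mul(-1, 1)), -1) = Pow(Add(u, -1), -1) = Pow(Add(-1, u), -1))
Function('T')(U) = Pow(Add(-1, U), -1)
Pow(Function('T')(Function('O')(-3)), 2) = Pow(Pow(Add(-1, -5), -1), 2) = Pow(Pow(-6, -1), 2) = Pow(Rational(-1, 6), 2) = Rational(1, 36)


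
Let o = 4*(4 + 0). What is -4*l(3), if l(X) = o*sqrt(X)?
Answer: -64*sqrt(3) ≈ -110.85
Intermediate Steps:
o = 16 (o = 4*4 = 16)
l(X) = 16*sqrt(X)
-4*l(3) = -64*sqrt(3)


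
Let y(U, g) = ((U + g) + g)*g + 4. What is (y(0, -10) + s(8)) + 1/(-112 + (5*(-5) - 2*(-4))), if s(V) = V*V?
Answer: 34571/129 ≈ 267.99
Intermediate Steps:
s(V) = V²
y(U, g) = 4 + g*(U + 2*g) (y(U, g) = (U + 2*g)*g + 4 = g*(U + 2*g) + 4 = 4 + g*(U + 2*g))
(y(0, -10) + s(8)) + 1/(-112 + (5*(-5) - 2*(-4))) = ((4 + 2*(-10)² + 0*(-10)) + 8²) + 1/(-112 + (5*(-5) - 2*(-4))) = ((4 + 2*100 + 0) + 64) + 1/(-112 + (-25 + 8)) = ((4 + 200 + 0) + 64) + 1/(-112 - 17) = (204 + 64) + 1/(-129) = 268 - 1/129 = 34571/129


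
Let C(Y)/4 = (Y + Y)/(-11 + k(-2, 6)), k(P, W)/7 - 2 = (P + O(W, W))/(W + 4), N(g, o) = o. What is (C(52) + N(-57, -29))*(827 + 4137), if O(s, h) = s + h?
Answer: 312732/5 ≈ 62546.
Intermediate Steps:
O(s, h) = h + s
k(P, W) = 14 + 7*(P + 2*W)/(4 + W) (k(P, W) = 14 + 7*((P + (W + W))/(W + 4)) = 14 + 7*((P + 2*W)/(4 + W)) = 14 + 7*(P + 2*W)/(4 + W))
C(Y) = 4*Y/5 (C(Y) = 4*((Y + Y)/(-11 + 7*(8 - 2 + 4*6)/(4 + 6))) = 4*((2*Y)/(-11 + 7*(8 - 2 + 24)/10)) = 4*((2*Y)/(-11 + 7*(⅒)*30)) = 4*((2*Y)/(-11 + 21)) = 4*((2*Y)/10) = 4*((2*Y)*(⅒)) = 4*(Y/5) = 4*Y/5)
(C(52) + N(-57, -29))*(827 + 4137) = ((⅘)*52 - 29)*(827 + 4137) = (208/5 - 29)*4964 = (63/5)*4964 = 312732/5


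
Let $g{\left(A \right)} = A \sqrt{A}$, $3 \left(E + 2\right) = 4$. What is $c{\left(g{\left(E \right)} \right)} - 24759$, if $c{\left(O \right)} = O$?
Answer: $-24759 - \frac{2 i \sqrt{6}}{9} \approx -24759.0 - 0.54433 i$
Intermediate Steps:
$E = - \frac{2}{3}$ ($E = -2 + \frac{1}{3} \cdot 4 = -2 + \frac{4}{3} = - \frac{2}{3} \approx -0.66667$)
$g{\left(A \right)} = A^{\frac{3}{2}}$
$c{\left(g{\left(E \right)} \right)} - 24759 = \left(- \frac{2}{3}\right)^{\frac{3}{2}} - 24759 = - \frac{2 i \sqrt{6}}{9} - 24759 = -24759 - \frac{2 i \sqrt{6}}{9}$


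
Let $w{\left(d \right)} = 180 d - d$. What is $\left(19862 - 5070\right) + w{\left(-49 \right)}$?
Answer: $6021$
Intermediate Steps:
$w{\left(d \right)} = 179 d$
$\left(19862 - 5070\right) + w{\left(-49 \right)} = \left(19862 - 5070\right) + 179 \left(-49\right) = 14792 - 8771 = 6021$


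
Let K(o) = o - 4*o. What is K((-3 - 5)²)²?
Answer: 36864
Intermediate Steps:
K(o) = -3*o
K((-3 - 5)²)² = (-3*(-3 - 5)²)² = (-3*(-8)²)² = (-3*64)² = (-192)² = 36864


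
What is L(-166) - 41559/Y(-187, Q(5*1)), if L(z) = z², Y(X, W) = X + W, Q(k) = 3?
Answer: 5111863/184 ≈ 27782.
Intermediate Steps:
Y(X, W) = W + X
L(-166) - 41559/Y(-187, Q(5*1)) = (-166)² - 41559/(3 - 187) = 27556 - 41559/(-184) = 27556 - 41559*(-1)/184 = 27556 - 1*(-41559/184) = 27556 + 41559/184 = 5111863/184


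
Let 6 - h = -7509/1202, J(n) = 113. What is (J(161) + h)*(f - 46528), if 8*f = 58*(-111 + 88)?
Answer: -28119018113/4808 ≈ -5.8484e+6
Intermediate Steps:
f = -667/4 (f = (58*(-111 + 88))/8 = (58*(-23))/8 = (⅛)*(-1334) = -667/4 ≈ -166.75)
h = 14721/1202 (h = 6 - (-7509)/1202 = 6 - 1*(-7509/1202) = 6 + 7509/1202 = 14721/1202 ≈ 12.247)
(J(161) + h)*(f - 46528) = (113 + 14721/1202)*(-667/4 - 46528) = (150547/1202)*(-186779/4) = -28119018113/4808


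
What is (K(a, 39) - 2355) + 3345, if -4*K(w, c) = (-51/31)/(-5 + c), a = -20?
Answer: 245523/248 ≈ 990.01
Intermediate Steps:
K(w, c) = 51/(124*(-5 + c)) (K(w, c) = -(-51/31)/(4*(-5 + c)) = -(-51*1/31)/(4*(-5 + c)) = -(-51)/(124*(-5 + c)) = 51/(124*(-5 + c)))
(K(a, 39) - 2355) + 3345 = (51/(124*(-5 + 39)) - 2355) + 3345 = ((51/124)/34 - 2355) + 3345 = ((51/124)*(1/34) - 2355) + 3345 = (3/248 - 2355) + 3345 = -584037/248 + 3345 = 245523/248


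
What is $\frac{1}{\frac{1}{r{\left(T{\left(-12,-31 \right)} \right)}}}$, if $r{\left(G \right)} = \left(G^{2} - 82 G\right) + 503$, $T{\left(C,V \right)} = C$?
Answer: $1631$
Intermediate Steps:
$r{\left(G \right)} = 503 + G^{2} - 82 G$
$\frac{1}{\frac{1}{r{\left(T{\left(-12,-31 \right)} \right)}}} = \frac{1}{\frac{1}{503 + \left(-12\right)^{2} - -984}} = \frac{1}{\frac{1}{503 + 144 + 984}} = \frac{1}{\frac{1}{1631}} = 1631$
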